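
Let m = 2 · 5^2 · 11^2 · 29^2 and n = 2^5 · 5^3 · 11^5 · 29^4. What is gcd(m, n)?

min exponent per shared prime: 2 · 5^2 · 11^2 · 29^2 = 5088050

5088050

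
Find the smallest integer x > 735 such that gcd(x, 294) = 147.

1029

gcd(x, 294) = 147 forces 147 | x; write x = 147s. Then gcd(147s, 147·2) = 147·gcd(s, 2), so need gcd(s, 2) = 1.
147s > 735 gives s ≥ 6. The least s ≥ 6 coprime to 2 is 7, so x = 147·7 = 1029.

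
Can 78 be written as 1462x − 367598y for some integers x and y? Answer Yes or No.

By Bézout, 1462x − 367598y = 78 has integer solutions iff gcd(1462, 367598) | 78.
Euclid: 367598 = 251·1462 + 636; 1462 = 2·636 + 190; 636 = 3·190 + 66; 190 = 2·66 + 58; 66 = 1·58 + 8; 58 = 7·8 + 2; 8 = 4·2 + 0. gcd = 2; 78 mod 2 = 0. Yes.

Yes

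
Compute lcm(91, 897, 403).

91 = 7 · 13; 897 = 3 · 13 · 23; 403 = 13 · 31
lcm takes max exponent of each prime: 3 · 7 · 13 · 23 · 31 = 194649

194649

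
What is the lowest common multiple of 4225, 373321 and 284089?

15688815025

4225 = 5² · 13²; 373321 = 13² · 47²; 284089 = 13² · 41²
lcm takes max exponent of each prime: 5² · 13² · 41² · 47² = 15688815025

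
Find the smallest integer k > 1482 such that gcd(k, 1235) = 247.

Multiples of 247 above 1482: 247·7, 247·8, … . Need the cofactor coprime to 1235/247 = 5.
Checking s = 7, 8, … the first with gcd(s, 5) = 1 is s = 7, giving 1729.

1729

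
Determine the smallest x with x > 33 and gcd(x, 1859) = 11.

44

1859 = 11·169. Any x with gcd(x, 1859) = 11 is a multiple of 11, say 11s, with s coprime to 169.
Need s > 33/11, so s ≥ 4. First s ≥ 4 with gcd(s, 169) = 1 is s = 4. Thus x = 11·4 = 44.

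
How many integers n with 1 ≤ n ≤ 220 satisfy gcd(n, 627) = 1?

126

627 = 3·11·19. Inclusion–exclusion on these primes:
220 − ⌊220/3⌋ − ⌊220/11⌋ − ⌊220/19⌋ + ⌊220/33⌋ + ⌊220/57⌋ + ⌊220/209⌋ − ⌊220/627⌋ = 126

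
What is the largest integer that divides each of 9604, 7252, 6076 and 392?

196

gcd(9604, 7252): 9604 = 1·7252 + 2352; 7252 = 3·2352 + 196; 2352 = 12·196 + 0 → 196
gcd(196, 6076): 6076 = 31·196 + 0 → 196
gcd(196, 392): 392 = 2·196 + 0 → 196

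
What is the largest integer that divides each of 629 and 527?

17

629 = 17 · 37
527 = 17 · 31
Common: 17 = 17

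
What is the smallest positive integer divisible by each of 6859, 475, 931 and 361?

6859 = 19³; 475 = 5² · 19; 931 = 7² · 19; 361 = 19²
lcm takes max exponent of each prime: 5² · 7² · 19³ = 8402275

8402275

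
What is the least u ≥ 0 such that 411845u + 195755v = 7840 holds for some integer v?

732

gcd(411845, 195755) = 245 (Euclid: 411845 = 2·195755 + 20335; 195755 = 9·20335 + 12740; 20335 = 1·12740 + 7595; 12740 = 1·7595 + 5145; 7595 = 1·5145 + 2450; 5145 = 2·2450 + 245; 2450 = 10·245 + 0), and 245 | 7840.
Extended Euclid: 411845·(-77) + 195755·(162) = 245. Scale by 32: u₀ = -2464.
General solution u = u₀ + 799t; reducing mod 799 gives u = 732 (and v = -1540).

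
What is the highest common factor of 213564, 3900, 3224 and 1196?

gcd(213564, 3900): 213564 = 54·3900 + 2964; 3900 = 1·2964 + 936; 2964 = 3·936 + 156; 936 = 6·156 + 0 → 156
gcd(156, 3224): 3224 = 20·156 + 104; 156 = 1·104 + 52; 104 = 2·52 + 0 → 52
gcd(52, 1196): 1196 = 23·52 + 0 → 52

52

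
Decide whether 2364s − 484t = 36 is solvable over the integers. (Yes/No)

By Bézout, 2364s − 484t = 36 has integer solutions iff gcd(2364, 484) | 36.
Euclid: 2364 = 4·484 + 428; 484 = 1·428 + 56; 428 = 7·56 + 36; 56 = 1·36 + 20; 36 = 1·20 + 16; 20 = 1·16 + 4; 16 = 4·4 + 0. gcd = 4; 36 mod 4 = 0. Yes.

Yes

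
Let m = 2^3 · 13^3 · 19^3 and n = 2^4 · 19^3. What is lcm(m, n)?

max exponent per prime: 2^4 · 13^3 · 19^3 = 241107568

241107568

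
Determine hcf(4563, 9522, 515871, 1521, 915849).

9

4563 = 3³ · 13²; 9522 = 2 · 3² · 23²; 515871 = 3² · 31 · 43²; 1521 = 3² · 13²; 915849 = 3² · 11² · 29²
gcd takes min exponent of each prime: 3² = 9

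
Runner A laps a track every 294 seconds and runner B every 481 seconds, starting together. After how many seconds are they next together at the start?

141414

gcd first: 481 = 1·294 + 187; 294 = 1·187 + 107; 187 = 1·107 + 80; 107 = 1·80 + 27; 80 = 2·27 + 26; 27 = 1·26 + 1; 26 = 26·1 + 0 → gcd = 1
lcm = 294·481/gcd = 141414/1 = 141414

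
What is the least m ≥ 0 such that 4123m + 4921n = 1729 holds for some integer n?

Reduce mod 4921: 4123m ≡ 1729 (mod 4921). With g = gcd(4123, 4921) = 133 dividing 1729, divide through: 31m ≡ 13 (mod 37).
Since gcd(31, 37) = 1, m ≡ 13·(31)⁻¹ ≡ 4 (mod 37). Smallest non-negative: 4.

4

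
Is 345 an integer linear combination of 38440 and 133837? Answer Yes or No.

Yes

gcd(38440, 133837): 133837 = 3·38440 + 18517; 38440 = 2·18517 + 1406; 18517 = 13·1406 + 239; 1406 = 5·239 + 211; 239 = 1·211 + 28; 211 = 7·28 + 15; 28 = 1·15 + 13; 15 = 1·13 + 2; 13 = 6·2 + 1; 2 = 2·1 + 0 → 1
1 divides 345, so a solution exists.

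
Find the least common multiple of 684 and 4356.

82764

684 = 2² · 3² · 19; 4356 = 2² · 3² · 11²
max exponents: 2² · 3² · 11² · 19 = 82764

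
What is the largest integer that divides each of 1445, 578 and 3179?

289

1445 = 5 · 17²; 578 = 2 · 17²; 3179 = 11 · 17²
gcd takes min exponent of each prime: 17² = 289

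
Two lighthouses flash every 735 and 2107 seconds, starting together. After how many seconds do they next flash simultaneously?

735 = 3 · 5 · 7²; 2107 = 7² · 43
max exponents: 3 · 5 · 7² · 43 = 31605

31605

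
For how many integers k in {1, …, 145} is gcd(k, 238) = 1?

60

Prime factors of 238: 2, 7, 17. Count integers ≤ 145 divisible by none of them.
By inclusion–exclusion: 145 − ⌊145/2⌋ − ⌊145/7⌋ − ⌊145/17⌋ + ⌊145/14⌋ + ⌊145/34⌋ + ⌊145/119⌋ − ⌊145/238⌋ = 60.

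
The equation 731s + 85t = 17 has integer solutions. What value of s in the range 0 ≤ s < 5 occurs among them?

gcd(731, 85) = 17 (Euclid: 731 = 8·85 + 51; 85 = 1·51 + 34; 51 = 1·34 + 17; 34 = 2·17 + 0), and 17 | 17.
Extended Euclid: 731·(2) + 85·(-17) = 17. Scale by 1: s₀ = 2.
General solution s = s₀ + 5k; reducing mod 5 gives s = 2 (and t = -17).

2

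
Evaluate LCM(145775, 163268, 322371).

1579617900

lcm(145775, 163268) = 145775·163268/gcd = 23800392700/5831 = 4081700
lcm(4081700, 322371) = 4081700·322371/gcd = 1315821710700/833 = 1579617900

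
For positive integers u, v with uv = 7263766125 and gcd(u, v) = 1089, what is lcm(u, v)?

6670125

gcd·lcm = product, so lcm = 7263766125/1089 = 6670125.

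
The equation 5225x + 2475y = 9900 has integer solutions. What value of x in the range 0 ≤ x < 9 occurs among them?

0

gcd(5225, 2475) = 275 (Euclid: 5225 = 2·2475 + 275; 2475 = 9·275 + 0), and 275 | 9900.
Extended Euclid: 5225·(1) + 2475·(-2) = 275. Scale by 36: x₀ = 36.
General solution x = x₀ + 9t; reducing mod 9 gives x = 0 (and y = 4).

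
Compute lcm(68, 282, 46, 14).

1543668

68 = 2² · 17; 282 = 2 · 3 · 47; 46 = 2 · 23; 14 = 2 · 7
lcm takes max exponent of each prime: 2² · 3 · 7 · 17 · 23 · 47 = 1543668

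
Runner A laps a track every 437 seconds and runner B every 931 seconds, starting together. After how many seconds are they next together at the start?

gcd first: 931 = 2·437 + 57; 437 = 7·57 + 38; 57 = 1·38 + 19; 38 = 2·19 + 0 → gcd = 19
lcm = 437·931/gcd = 406847/19 = 21413

21413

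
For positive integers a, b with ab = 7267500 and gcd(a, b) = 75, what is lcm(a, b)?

96900

gcd·lcm = product, so lcm = 7267500/75 = 96900.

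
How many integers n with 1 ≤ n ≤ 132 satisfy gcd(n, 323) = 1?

323 = 17·19. Inclusion–exclusion on these primes:
132 − ⌊132/17⌋ − ⌊132/19⌋ + ⌊132/323⌋ = 119

119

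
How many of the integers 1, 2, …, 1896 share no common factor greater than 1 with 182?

182 = 2·7·13. Inclusion–exclusion on these primes:
1896 − ⌊1896/2⌋ − ⌊1896/7⌋ − ⌊1896/13⌋ + ⌊1896/14⌋ + ⌊1896/26⌋ + ⌊1896/91⌋ − ⌊1896/182⌋ = 750

750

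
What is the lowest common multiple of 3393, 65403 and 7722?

125181342

3393 = 3² · 13 · 29; 65403 = 3² · 13² · 43; 7722 = 2 · 3³ · 11 · 13
lcm takes max exponent of each prime: 2 · 3³ · 11 · 13² · 29 · 43 = 125181342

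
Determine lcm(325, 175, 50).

4550

325 = 5² · 13; 175 = 5² · 7; 50 = 2 · 5²
lcm takes max exponent of each prime: 2 · 5² · 7 · 13 = 4550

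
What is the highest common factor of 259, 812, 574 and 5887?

gcd(259, 812): 812 = 3·259 + 35; 259 = 7·35 + 14; 35 = 2·14 + 7; 14 = 2·7 + 0 → 7
gcd(7, 574): 574 = 82·7 + 0 → 7
gcd(7, 5887): 5887 = 841·7 + 0 → 7

7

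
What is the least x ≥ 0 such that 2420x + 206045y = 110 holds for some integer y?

Reduce mod 206045: 2420x ≡ 110 (mod 206045). With g = gcd(2420, 206045) = 5 dividing 110, divide through: 484x ≡ 22 (mod 41209).
Since gcd(484, 41209) = 1, x ≡ 22·(484)⁻¹ ≡ 13112 (mod 41209). Smallest non-negative: 13112.

13112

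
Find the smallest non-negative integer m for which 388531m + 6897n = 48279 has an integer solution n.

0

Euclid: 388531 = 56·6897 + 2299; 6897 = 3·2299 + 0 → gcd = 2299; 48279 = 2299·21.
Back-substitution yields 388531·(1) + 6897·(-56) = 2299, so one solution is m = 1·21 = 21, n = -56·21 = -1176.
Solutions in m differ by 6897/2299 = 3; the one in [0, 3) is 21 mod 3 = 0.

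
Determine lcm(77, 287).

77 = 7 · 11; 287 = 7 · 41
max exponents: 7 · 11 · 41 = 3157

3157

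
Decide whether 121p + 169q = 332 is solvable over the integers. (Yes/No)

By Bézout, 121p + 169q = 332 has integer solutions iff gcd(121, 169) | 332.
Euclid: 169 = 1·121 + 48; 121 = 2·48 + 25; 48 = 1·25 + 23; 25 = 1·23 + 2; 23 = 11·2 + 1; 2 = 2·1 + 0. gcd = 1; 332 mod 1 = 0. Yes.

Yes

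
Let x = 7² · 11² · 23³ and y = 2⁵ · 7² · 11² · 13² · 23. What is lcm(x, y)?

max exponent per prime: 2⁵ · 7² · 11² · 13² · 23³ = 390123077344

390123077344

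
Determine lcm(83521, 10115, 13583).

137392045

83521 = 17⁴; 10115 = 5 · 7 · 17²; 13583 = 17² · 47
lcm takes max exponent of each prime: 5 · 7 · 17⁴ · 47 = 137392045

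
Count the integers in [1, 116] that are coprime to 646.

Prime factors of 646: 2, 17, 19. Count integers ≤ 116 divisible by none of them.
By inclusion–exclusion: 116 − ⌊116/2⌋ − ⌊116/17⌋ − ⌊116/19⌋ + ⌊116/34⌋ + ⌊116/38⌋ + ⌊116/323⌋ − ⌊116/646⌋ = 52.

52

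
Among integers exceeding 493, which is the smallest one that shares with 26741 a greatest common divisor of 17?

510

gcd(k, 26741) = 17 forces 17 | k; write k = 17s. Then gcd(17s, 17·1573) = 17·gcd(s, 1573), so need gcd(s, 1573) = 1.
17s > 493 gives s ≥ 30. The least s ≥ 30 coprime to 1573 is 30, so k = 17·30 = 510.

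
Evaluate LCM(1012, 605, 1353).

1012 = 2² · 11 · 23; 605 = 5 · 11²; 1353 = 3 · 11 · 41
lcm takes max exponent of each prime: 2² · 3 · 5 · 11² · 23 · 41 = 6846180

6846180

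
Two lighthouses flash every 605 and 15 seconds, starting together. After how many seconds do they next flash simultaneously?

1815

gcd first: 605 = 40·15 + 5; 15 = 3·5 + 0 → gcd = 5
lcm = 605·15/gcd = 9075/5 = 1815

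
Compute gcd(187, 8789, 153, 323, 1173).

17

187 = 11 · 17; 8789 = 11 · 17 · 47; 153 = 3² · 17; 323 = 17 · 19; 1173 = 3 · 17 · 23
gcd takes min exponent of each prime: 17 = 17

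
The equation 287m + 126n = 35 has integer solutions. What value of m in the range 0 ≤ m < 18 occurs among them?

1

Euclid: 287 = 2·126 + 35; 126 = 3·35 + 21; 35 = 1·21 + 14; 21 = 1·14 + 7; 14 = 2·7 + 0 → gcd = 7; 35 = 7·5.
Back-substitution yields 287·(-7) + 126·(16) = 7, so one solution is m = -7·5 = -35, n = 16·5 = 80.
Solutions in m differ by 126/7 = 18; the one in [0, 18) is -35 mod 18 = 1.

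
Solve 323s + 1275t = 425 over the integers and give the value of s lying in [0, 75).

gcd(323, 1275) = 17 (Euclid: 1275 = 3·323 + 306; 323 = 1·306 + 17; 306 = 18·17 + 0), and 17 | 425.
Extended Euclid: 323·(4) + 1275·(-1) = 17. Scale by 25: s₀ = 100.
General solution s = s₀ + 75k; reducing mod 75 gives s = 25 (and t = -6).

25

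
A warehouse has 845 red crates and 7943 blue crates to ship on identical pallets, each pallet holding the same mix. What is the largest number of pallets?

169

845 = 5 · 13²
7943 = 13² · 47
Common: 13² = 169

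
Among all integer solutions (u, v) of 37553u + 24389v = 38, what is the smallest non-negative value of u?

11987

Euclid: 37553 = 1·24389 + 13164; 24389 = 1·13164 + 11225; 13164 = 1·11225 + 1939; 11225 = 5·1939 + 1530; 1939 = 1·1530 + 409; 1530 = 3·409 + 303; 409 = 1·303 + 106; 303 = 2·106 + 91; 106 = 1·91 + 15; 91 = 6·15 + 1; 15 = 15·1 + 0 → gcd = 1; 38 = 1·38.
Back-substitution yields 37553·(-1610) + 24389·(2479) = 1, so one solution is u = -1610·38 = -61180, v = 2479·38 = 94202.
Solutions in u differ by 24389/1 = 24389; the one in [0, 24389) is -61180 mod 24389 = 11987.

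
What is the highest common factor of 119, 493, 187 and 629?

119 = 7 · 17; 493 = 17 · 29; 187 = 11 · 17; 629 = 17 · 37
gcd takes min exponent of each prime: 17 = 17

17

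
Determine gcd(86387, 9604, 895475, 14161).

49

gcd(86387, 9604): 86387 = 8·9604 + 9555; 9604 = 1·9555 + 49; 9555 = 195·49 + 0 → 49
gcd(49, 895475): 895475 = 18275·49 + 0 → 49
gcd(49, 14161): 14161 = 289·49 + 0 → 49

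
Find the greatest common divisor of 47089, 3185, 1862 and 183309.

gcd(47089, 3185): 47089 = 14·3185 + 2499; 3185 = 1·2499 + 686; 2499 = 3·686 + 441; 686 = 1·441 + 245; 441 = 1·245 + 196; 245 = 1·196 + 49; 196 = 4·49 + 0 → 49
gcd(49, 1862): 1862 = 38·49 + 0 → 49
gcd(49, 183309): 183309 = 3741·49 + 0 → 49

49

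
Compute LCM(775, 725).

775 = 5² · 31; 725 = 5² · 29
max exponents: 5² · 29 · 31 = 22475

22475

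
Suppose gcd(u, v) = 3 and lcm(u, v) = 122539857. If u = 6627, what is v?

u·v = gcd·lcm = 3·122539857 = 367619571, so v = 367619571/6627 = 55473.

55473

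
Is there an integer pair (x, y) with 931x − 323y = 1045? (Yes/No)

Yes

gcd(931, 323): 931 = 2·323 + 285; 323 = 1·285 + 38; 285 = 7·38 + 19; 38 = 2·19 + 0 → 19
19 divides 1045, so a solution exists.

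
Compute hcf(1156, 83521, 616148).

289

1156 = 2² · 17²; 83521 = 17⁴; 616148 = 2² · 13 · 17² · 41
gcd takes min exponent of each prime: 17² = 289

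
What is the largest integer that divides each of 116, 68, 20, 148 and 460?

116 = 2² · 29; 68 = 2² · 17; 20 = 2² · 5; 148 = 2² · 37; 460 = 2² · 5 · 23
gcd takes min exponent of each prime: 2² = 4

4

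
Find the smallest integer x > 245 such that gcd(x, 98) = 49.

343

98 = 49·2. Any x with gcd(x, 98) = 49 is a multiple of 49, say 49s, with s coprime to 2.
Need s > 245/49, so s ≥ 6. First s ≥ 6 with gcd(s, 2) = 1 is s = 7. Thus x = 49·7 = 343.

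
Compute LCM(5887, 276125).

1625547875

gcd first: 276125 = 46·5887 + 5323; 5887 = 1·5323 + 564; 5323 = 9·564 + 247; 564 = 2·247 + 70; 247 = 3·70 + 37; 70 = 1·37 + 33; 37 = 1·33 + 4; 33 = 8·4 + 1; 4 = 4·1 + 0 → gcd = 1
lcm = 5887·276125/gcd = 1625547875/1 = 1625547875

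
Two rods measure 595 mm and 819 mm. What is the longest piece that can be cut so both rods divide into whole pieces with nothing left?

595 = 5 · 7 · 17
819 = 3² · 7 · 13
Common: 7 = 7

7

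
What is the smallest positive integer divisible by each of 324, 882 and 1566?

lcm(324, 882) = 324·882/gcd = 285768/18 = 15876
lcm(15876, 1566) = 15876·1566/gcd = 24861816/54 = 460404

460404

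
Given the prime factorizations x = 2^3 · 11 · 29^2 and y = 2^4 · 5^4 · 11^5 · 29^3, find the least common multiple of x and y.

max exponent per prime: 2^4 · 5^4 · 11^5 · 29^3 = 39278728390000

39278728390000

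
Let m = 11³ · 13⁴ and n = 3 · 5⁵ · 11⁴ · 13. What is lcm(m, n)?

3920265009375

max exponent per prime: 3 · 5⁵ · 11⁴ · 13⁴ = 3920265009375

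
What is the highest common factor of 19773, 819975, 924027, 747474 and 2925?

39

gcd(19773, 819975): 819975 = 41·19773 + 9282; 19773 = 2·9282 + 1209; 9282 = 7·1209 + 819; 1209 = 1·819 + 390; 819 = 2·390 + 39; 390 = 10·39 + 0 → 39
gcd(39, 924027): 924027 = 23693·39 + 0 → 39
gcd(39, 747474): 747474 = 19166·39 + 0 → 39
gcd(39, 2925): 2925 = 75·39 + 0 → 39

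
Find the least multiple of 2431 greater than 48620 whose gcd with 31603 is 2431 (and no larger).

31603 = 2431·13. Any x with gcd(x, 31603) = 2431 is a multiple of 2431, say 2431s, with s coprime to 13.
Need s > 48620/2431, so s ≥ 21. First s ≥ 21 with gcd(s, 13) = 1 is s = 21. Thus x = 2431·21 = 51051.

51051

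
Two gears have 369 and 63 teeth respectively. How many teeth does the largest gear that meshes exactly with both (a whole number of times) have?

9

Euclid: 369 = 5·63 + 54; 63 = 1·54 + 9; 54 = 6·9 + 0. Last nonzero remainder: 9.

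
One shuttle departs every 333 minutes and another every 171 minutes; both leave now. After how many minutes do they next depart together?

333 = 3² · 37; 171 = 3² · 19
max exponents: 3² · 19 · 37 = 6327

6327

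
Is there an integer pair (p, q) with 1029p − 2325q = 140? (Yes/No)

By Bézout, 1029p − 2325q = 140 has integer solutions iff gcd(1029, 2325) | 140.
Euclid: 2325 = 2·1029 + 267; 1029 = 3·267 + 228; 267 = 1·228 + 39; 228 = 5·39 + 33; 39 = 1·33 + 6; 33 = 5·6 + 3; 6 = 2·3 + 0. gcd = 3; 140 mod 3 = 2. No.

No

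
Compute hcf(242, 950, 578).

242 = 2 · 11²; 950 = 2 · 5² · 19; 578 = 2 · 17²
gcd takes min exponent of each prime: 2 = 2

2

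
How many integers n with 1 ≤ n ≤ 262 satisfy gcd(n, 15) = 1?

140

15 = 3·5. Inclusion–exclusion on these primes:
262 − ⌊262/3⌋ − ⌊262/5⌋ + ⌊262/15⌋ = 140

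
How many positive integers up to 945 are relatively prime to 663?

663 = 3·13·17. Inclusion–exclusion on these primes:
945 − ⌊945/3⌋ − ⌊945/13⌋ − ⌊945/17⌋ + ⌊945/39⌋ + ⌊945/51⌋ + ⌊945/221⌋ − ⌊945/663⌋ = 548

548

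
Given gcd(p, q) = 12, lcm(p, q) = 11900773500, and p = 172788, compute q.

826500

Using pq = gcd(p,q)·lcm(p,q) = 12·11900773500 = 142809282000, we get q = 142809282000/172788 = 826500.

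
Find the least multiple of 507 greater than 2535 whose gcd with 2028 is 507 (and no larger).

gcd(k, 2028) = 507 forces 507 | k; write k = 507s. Then gcd(507s, 507·4) = 507·gcd(s, 4), so need gcd(s, 4) = 1.
507s > 2535 gives s ≥ 6. The least s ≥ 6 coprime to 4 is 7, so k = 507·7 = 3549.

3549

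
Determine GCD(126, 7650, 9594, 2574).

18

gcd(126, 7650): 7650 = 60·126 + 90; 126 = 1·90 + 36; 90 = 2·36 + 18; 36 = 2·18 + 0 → 18
gcd(18, 9594): 9594 = 533·18 + 0 → 18
gcd(18, 2574): 2574 = 143·18 + 0 → 18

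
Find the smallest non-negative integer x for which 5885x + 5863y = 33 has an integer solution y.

268

gcd(5885, 5863) = 11 (Euclid: 5885 = 1·5863 + 22; 5863 = 266·22 + 11; 22 = 2·11 + 0), and 11 | 33.
Extended Euclid: 5885·(-266) + 5863·(267) = 11. Scale by 3: x₀ = -798.
General solution x = x₀ + 533t; reducing mod 533 gives x = 268 (and y = -269).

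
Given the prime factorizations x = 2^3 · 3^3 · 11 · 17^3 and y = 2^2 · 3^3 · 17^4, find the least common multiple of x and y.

198445896

max exponent per prime: 2^3 · 3^3 · 11 · 17^4 = 198445896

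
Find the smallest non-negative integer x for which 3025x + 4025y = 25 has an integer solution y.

gcd(3025, 4025) = 25 (Euclid: 4025 = 1·3025 + 1000; 3025 = 3·1000 + 25; 1000 = 40·25 + 0), and 25 | 25.
Extended Euclid: 3025·(4) + 4025·(-3) = 25. Scale by 1: x₀ = 4.
General solution x = x₀ + 161t; reducing mod 161 gives x = 4 (and y = -3).

4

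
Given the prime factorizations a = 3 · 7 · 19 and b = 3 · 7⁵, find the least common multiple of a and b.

max exponent per prime: 3 · 7⁵ · 19 = 957999

957999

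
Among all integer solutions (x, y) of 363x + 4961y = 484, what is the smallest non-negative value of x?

Euclid: 4961 = 13·363 + 242; 363 = 1·242 + 121; 242 = 2·121 + 0 → gcd = 121; 484 = 121·4.
Back-substitution yields 363·(14) + 4961·(-1) = 121, so one solution is x = 14·4 = 56, y = -1·4 = -4.
Solutions in x differ by 4961/121 = 41; the one in [0, 41) is 56 mod 41 = 15.

15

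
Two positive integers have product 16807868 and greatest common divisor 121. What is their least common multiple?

138908

Since gcd(p,q)·lcm(p,q) = pq, lcm = 16807868/121 = 138908.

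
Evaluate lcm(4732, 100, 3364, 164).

4079102300

4732 = 2² · 7 · 13²; 100 = 2² · 5²; 3364 = 2² · 29²; 164 = 2² · 41
lcm takes max exponent of each prime: 2² · 5² · 7 · 13² · 29² · 41 = 4079102300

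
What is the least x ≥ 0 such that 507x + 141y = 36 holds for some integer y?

Reduce mod 141: 507x ≡ 36 (mod 141). With g = gcd(507, 141) = 3 dividing 36, divide through: 169x ≡ 12 (mod 47).
Since gcd(169, 47) = 1, x ≡ 12·(169)⁻¹ ≡ 34 (mod 47). Smallest non-negative: 34.

34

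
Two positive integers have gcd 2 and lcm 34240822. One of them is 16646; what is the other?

Using pq = gcd(p,q)·lcm(p,q) = 2·34240822 = 68481644, we get q = 68481644/16646 = 4114.

4114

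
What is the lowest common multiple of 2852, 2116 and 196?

2852 = 2² · 23 · 31; 2116 = 2² · 23²; 196 = 2² · 7²
lcm takes max exponent of each prime: 2² · 7² · 23² · 31 = 3214204

3214204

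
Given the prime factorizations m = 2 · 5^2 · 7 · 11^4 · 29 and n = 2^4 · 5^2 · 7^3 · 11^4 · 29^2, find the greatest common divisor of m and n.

148606150

min exponent per shared prime: 2 · 5^2 · 7 · 11^4 · 29 = 148606150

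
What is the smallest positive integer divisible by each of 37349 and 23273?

37349 = 13³ · 17; 23273 = 17 · 37²
max exponents: 13³ · 17 · 37² = 51130781

51130781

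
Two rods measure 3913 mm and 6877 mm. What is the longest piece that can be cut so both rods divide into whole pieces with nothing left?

13

Euclid: 6877 = 1·3913 + 2964; 3913 = 1·2964 + 949; 2964 = 3·949 + 117; 949 = 8·117 + 13; 117 = 9·13 + 0. Last nonzero remainder: 13.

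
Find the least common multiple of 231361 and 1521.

gcd first: 231361 = 152·1521 + 169; 1521 = 9·169 + 0 → gcd = 169
lcm = 231361·1521/gcd = 351900081/169 = 2082249

2082249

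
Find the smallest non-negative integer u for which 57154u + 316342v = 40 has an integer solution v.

gcd(57154, 316342) = 2 (Euclid: 316342 = 5·57154 + 30572; 57154 = 1·30572 + 26582; 30572 = 1·26582 + 3990; 26582 = 6·3990 + 2642; 3990 = 1·2642 + 1348; 2642 = 1·1348 + 1294; 1348 = 1·1294 + 54; 1294 = 23·54 + 52; 54 = 1·52 + 2; 52 = 26·2 + 0), and 2 | 40.
Extended Euclid: 57154·(-5867) + 316342·(1060) = 2. Scale by 20: u₀ = -117340.
General solution u = u₀ + 158171t; reducing mod 158171 gives u = 40831 (and v = -7377).

40831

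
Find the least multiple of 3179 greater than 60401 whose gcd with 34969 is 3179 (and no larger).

63580

34969 = 3179·11. Any t with gcd(t, 34969) = 3179 is a multiple of 3179, say 3179s, with s coprime to 11.
Need s > 60401/3179, so s ≥ 20. First s ≥ 20 with gcd(s, 11) = 1 is s = 20. Thus t = 3179·20 = 63580.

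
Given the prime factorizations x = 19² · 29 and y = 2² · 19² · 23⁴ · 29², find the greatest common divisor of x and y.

min exponent per shared prime: 19² · 29 = 10469

10469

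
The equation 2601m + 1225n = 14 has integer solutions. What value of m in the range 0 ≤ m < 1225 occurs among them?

714

gcd(2601, 1225) = 1 (Euclid: 2601 = 2·1225 + 151; 1225 = 8·151 + 17; 151 = 8·17 + 15; 17 = 1·15 + 2; 15 = 7·2 + 1; 2 = 2·1 + 0), and 1 | 14.
Extended Euclid: 2601·(576) + 1225·(-1223) = 1. Scale by 14: m₀ = 8064.
General solution m = m₀ + 1225t; reducing mod 1225 gives m = 714 (and n = -1516).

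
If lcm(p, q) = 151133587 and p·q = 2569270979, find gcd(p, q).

gcd·lcm = product, so gcd = 2569270979/151133587 = 17.

17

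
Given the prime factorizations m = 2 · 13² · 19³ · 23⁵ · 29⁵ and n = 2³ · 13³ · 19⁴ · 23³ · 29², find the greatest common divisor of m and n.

23722311642874

min exponent per shared prime: 2 · 13² · 19³ · 23³ · 29² = 23722311642874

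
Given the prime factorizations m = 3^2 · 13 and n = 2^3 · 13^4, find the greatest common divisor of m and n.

min exponent per shared prime: 13 = 13

13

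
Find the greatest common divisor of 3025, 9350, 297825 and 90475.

gcd(3025, 9350): 9350 = 3·3025 + 275; 3025 = 11·275 + 0 → 275
gcd(275, 297825): 297825 = 1083·275 + 0 → 275
gcd(275, 90475): 90475 = 329·275 + 0 → 275

275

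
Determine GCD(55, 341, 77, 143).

gcd(55, 341): 341 = 6·55 + 11; 55 = 5·11 + 0 → 11
gcd(11, 77): 77 = 7·11 + 0 → 11
gcd(11, 143): 143 = 13·11 + 0 → 11

11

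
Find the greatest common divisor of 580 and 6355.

5

Euclid: 6355 = 10·580 + 555; 580 = 1·555 + 25; 555 = 22·25 + 5; 25 = 5·5 + 0. Last nonzero remainder: 5.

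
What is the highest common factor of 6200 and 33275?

6200 = 2³ · 5² · 31
33275 = 5² · 11³
Common: 5² = 25

25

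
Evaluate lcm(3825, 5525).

49725

gcd first: 5525 = 1·3825 + 1700; 3825 = 2·1700 + 425; 1700 = 4·425 + 0 → gcd = 425
lcm = 3825·5525/gcd = 21133125/425 = 49725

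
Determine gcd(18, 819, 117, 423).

9

gcd(18, 819): 819 = 45·18 + 9; 18 = 2·9 + 0 → 9
gcd(9, 117): 117 = 13·9 + 0 → 9
gcd(9, 423): 423 = 47·9 + 0 → 9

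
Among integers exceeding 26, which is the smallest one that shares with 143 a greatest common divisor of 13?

gcd(x, 143) = 13 forces 13 | x; write x = 13s. Then gcd(13s, 13·11) = 13·gcd(s, 11), so need gcd(s, 11) = 1.
13s > 26 gives s ≥ 3. The least s ≥ 3 coprime to 11 is 3, so x = 13·3 = 39.

39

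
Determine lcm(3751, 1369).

gcd first: 3751 = 2·1369 + 1013; 1369 = 1·1013 + 356; 1013 = 2·356 + 301; 356 = 1·301 + 55; 301 = 5·55 + 26; 55 = 2·26 + 3; 26 = 8·3 + 2; 3 = 1·2 + 1; 2 = 2·1 + 0 → gcd = 1
lcm = 3751·1369/gcd = 5135119/1 = 5135119

5135119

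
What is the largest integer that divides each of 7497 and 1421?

49

Euclid: 7497 = 5·1421 + 392; 1421 = 3·392 + 245; 392 = 1·245 + 147; 245 = 1·147 + 98; 147 = 1·98 + 49; 98 = 2·49 + 0. Last nonzero remainder: 49.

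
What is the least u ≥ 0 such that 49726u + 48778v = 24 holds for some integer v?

11114

Euclid: 49726 = 1·48778 + 948; 48778 = 51·948 + 430; 948 = 2·430 + 88; 430 = 4·88 + 78; 88 = 1·78 + 10; 78 = 7·10 + 8; 10 = 1·8 + 2; 8 = 4·2 + 0 → gcd = 2; 24 = 2·12.
Back-substitution yields 49726·(4991) + 48778·(-5088) = 2, so one solution is u = 4991·12 = 59892, v = -5088·12 = -61056.
Solutions in u differ by 48778/2 = 24389; the one in [0, 24389) is 59892 mod 24389 = 11114.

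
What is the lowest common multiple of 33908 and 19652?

166590004

33908 = 2² · 7² · 173; 19652 = 2² · 17³
max exponents: 2² · 7² · 17³ · 173 = 166590004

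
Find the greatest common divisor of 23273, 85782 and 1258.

17

gcd(23273, 85782): 85782 = 3·23273 + 15963; 23273 = 1·15963 + 7310; 15963 = 2·7310 + 1343; 7310 = 5·1343 + 595; 1343 = 2·595 + 153; 595 = 3·153 + 136; 153 = 1·136 + 17; 136 = 8·17 + 0 → 17
gcd(17, 1258): 1258 = 74·17 + 0 → 17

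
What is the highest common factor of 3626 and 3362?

2

3626 = 2 · 7² · 37
3362 = 2 · 41²
Common: 2 = 2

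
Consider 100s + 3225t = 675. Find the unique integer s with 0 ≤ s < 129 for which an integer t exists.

Euclid: 3225 = 32·100 + 25; 100 = 4·25 + 0 → gcd = 25; 675 = 25·27.
Back-substitution yields 100·(-32) + 3225·(1) = 25, so one solution is s = -32·27 = -864, t = 1·27 = 27.
Solutions in s differ by 3225/25 = 129; the one in [0, 129) is -864 mod 129 = 39.

39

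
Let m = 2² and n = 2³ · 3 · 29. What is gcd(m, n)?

min exponent per shared prime: 2² = 4

4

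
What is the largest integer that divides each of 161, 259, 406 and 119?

7

gcd(161, 259): 259 = 1·161 + 98; 161 = 1·98 + 63; 98 = 1·63 + 35; 63 = 1·35 + 28; 35 = 1·28 + 7; 28 = 4·7 + 0 → 7
gcd(7, 406): 406 = 58·7 + 0 → 7
gcd(7, 119): 119 = 17·7 + 0 → 7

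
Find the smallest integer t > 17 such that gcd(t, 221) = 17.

34

221 = 17·13. Any t with gcd(t, 221) = 17 is a multiple of 17, say 17s, with s coprime to 13.
Need s > 17/17, so s ≥ 2. First s ≥ 2 with gcd(s, 13) = 1 is s = 2. Thus t = 17·2 = 34.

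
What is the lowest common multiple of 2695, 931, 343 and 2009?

14695835

lcm(2695, 931) = 2695·931/gcd = 2509045/49 = 51205
lcm(51205, 343) = 51205·343/gcd = 17563315/49 = 358435
lcm(358435, 2009) = 358435·2009/gcd = 720095915/49 = 14695835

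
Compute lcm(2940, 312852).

76648740

gcd first: 312852 = 106·2940 + 1212; 2940 = 2·1212 + 516; 1212 = 2·516 + 180; 516 = 2·180 + 156; 180 = 1·156 + 24; 156 = 6·24 + 12; 24 = 2·12 + 0 → gcd = 12
lcm = 2940·312852/gcd = 919784880/12 = 76648740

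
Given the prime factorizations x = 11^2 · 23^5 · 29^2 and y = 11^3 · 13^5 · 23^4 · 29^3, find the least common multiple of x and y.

77576108638507076741

max exponent per prime: 11^3 · 13^5 · 23^5 · 29^3 = 77576108638507076741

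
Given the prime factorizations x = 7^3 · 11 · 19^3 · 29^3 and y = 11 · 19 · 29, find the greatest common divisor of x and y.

6061

min exponent per shared prime: 11 · 19 · 29 = 6061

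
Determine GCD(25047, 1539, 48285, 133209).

gcd(25047, 1539): 25047 = 16·1539 + 423; 1539 = 3·423 + 270; 423 = 1·270 + 153; 270 = 1·153 + 117; 153 = 1·117 + 36; 117 = 3·36 + 9; 36 = 4·9 + 0 → 9
gcd(9, 48285): 48285 = 5365·9 + 0 → 9
gcd(9, 133209): 133209 = 14801·9 + 0 → 9

9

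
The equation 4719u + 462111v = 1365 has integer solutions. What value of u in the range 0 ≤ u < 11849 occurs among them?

Euclid: 462111 = 97·4719 + 4368; 4719 = 1·4368 + 351; 4368 = 12·351 + 156; 351 = 2·156 + 39; 156 = 4·39 + 0 → gcd = 39; 1365 = 39·35.
Back-substitution yields 4719·(2644) + 462111·(-27) = 39, so one solution is u = 2644·35 = 92540, v = -27·35 = -945.
Solutions in u differ by 462111/39 = 11849; the one in [0, 11849) is 92540 mod 11849 = 9597.

9597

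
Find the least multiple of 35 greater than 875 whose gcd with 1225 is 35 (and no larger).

910

gcd(a, 1225) = 35 forces 35 | a; write a = 35s. Then gcd(35s, 35·35) = 35·gcd(s, 35), so need gcd(s, 35) = 1.
35s > 875 gives s ≥ 26. The least s ≥ 26 coprime to 35 is 26, so a = 35·26 = 910.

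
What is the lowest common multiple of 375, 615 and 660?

676500

lcm(375, 615) = 375·615/gcd = 230625/15 = 15375
lcm(15375, 660) = 15375·660/gcd = 10147500/15 = 676500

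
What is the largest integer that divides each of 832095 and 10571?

Euclid: 832095 = 78·10571 + 7557; 10571 = 1·7557 + 3014; 7557 = 2·3014 + 1529; 3014 = 1·1529 + 1485; 1529 = 1·1485 + 44; 1485 = 33·44 + 33; 44 = 1·33 + 11; 33 = 3·11 + 0. Last nonzero remainder: 11.

11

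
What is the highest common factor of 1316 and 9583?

7

1316 = 2² · 7 · 47
9583 = 7 · 37²
Common: 7 = 7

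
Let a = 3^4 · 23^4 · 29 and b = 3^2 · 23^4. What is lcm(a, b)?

max exponent per prime: 3^4 · 23^4 · 29 = 657346509

657346509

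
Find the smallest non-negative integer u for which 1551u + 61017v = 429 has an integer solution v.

gcd(1551, 61017) = 33 (Euclid: 61017 = 39·1551 + 528; 1551 = 2·528 + 495; 528 = 1·495 + 33; 495 = 15·33 + 0), and 33 | 429.
Extended Euclid: 1551·(-118) + 61017·(3) = 33. Scale by 13: u₀ = -1534.
General solution u = u₀ + 1849t; reducing mod 1849 gives u = 315 (and v = -8).

315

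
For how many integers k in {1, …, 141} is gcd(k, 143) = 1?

Prime factors of 143: 11, 13. Count integers ≤ 141 divisible by none of them.
By inclusion–exclusion: 141 − ⌊141/11⌋ − ⌊141/13⌋ + ⌊141/143⌋ = 119.

119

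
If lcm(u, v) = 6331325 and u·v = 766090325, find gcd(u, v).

121

From gcd × lcm = uv: gcd = 766090325 / 6331325 = 121.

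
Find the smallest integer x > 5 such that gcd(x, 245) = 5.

Multiples of 5 above 5: 5·2, 5·3, … . Need the cofactor coprime to 245/5 = 49.
Checking s = 2, 3, … the first with gcd(s, 49) = 1 is s = 2, giving 10.

10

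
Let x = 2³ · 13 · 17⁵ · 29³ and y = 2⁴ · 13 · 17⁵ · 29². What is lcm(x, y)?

max exponent per prime: 2⁴ · 13 · 17⁵ · 29³ = 7202809613584

7202809613584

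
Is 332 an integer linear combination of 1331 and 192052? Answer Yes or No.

Yes

gcd(1331, 192052): 192052 = 144·1331 + 388; 1331 = 3·388 + 167; 388 = 2·167 + 54; 167 = 3·54 + 5; 54 = 10·5 + 4; 5 = 1·4 + 1; 4 = 4·1 + 0 → 1
1 divides 332, so a solution exists.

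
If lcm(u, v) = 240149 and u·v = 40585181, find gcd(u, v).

169

gcd·lcm = product, so gcd = 40585181/240149 = 169.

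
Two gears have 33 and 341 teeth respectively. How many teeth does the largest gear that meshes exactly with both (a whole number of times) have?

Euclid: 341 = 10·33 + 11; 33 = 3·11 + 0. Last nonzero remainder: 11.

11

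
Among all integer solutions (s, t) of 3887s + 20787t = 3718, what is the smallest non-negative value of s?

17

gcd(3887, 20787) = 169 (Euclid: 20787 = 5·3887 + 1352; 3887 = 2·1352 + 1183; 1352 = 1·1183 + 169; 1183 = 7·169 + 0), and 169 | 3718.
Extended Euclid: 3887·(-16) + 20787·(3) = 169. Scale by 22: s₀ = -352.
General solution s = s₀ + 123k; reducing mod 123 gives s = 17 (and t = -3).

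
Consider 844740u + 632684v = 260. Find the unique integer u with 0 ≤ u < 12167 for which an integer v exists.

1453

Reduce mod 632684: 844740u ≡ 260 (mod 632684). With g = gcd(844740, 632684) = 52 dividing 260, divide through: 16245u ≡ 5 (mod 12167).
Since gcd(16245, 12167) = 1, u ≡ 5·(16245)⁻¹ ≡ 1453 (mod 12167). Smallest non-negative: 1453.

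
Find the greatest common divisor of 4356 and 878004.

Euclid: 878004 = 201·4356 + 2448; 4356 = 1·2448 + 1908; 2448 = 1·1908 + 540; 1908 = 3·540 + 288; 540 = 1·288 + 252; 288 = 1·252 + 36; 252 = 7·36 + 0. Last nonzero remainder: 36.

36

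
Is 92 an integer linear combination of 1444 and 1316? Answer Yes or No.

By Bézout, 1444p + 1316q = 92 has integer solutions iff gcd(1444, 1316) | 92.
Euclid: 1444 = 1·1316 + 128; 1316 = 10·128 + 36; 128 = 3·36 + 20; 36 = 1·20 + 16; 20 = 1·16 + 4; 16 = 4·4 + 0. gcd = 4; 92 mod 4 = 0. Yes.

Yes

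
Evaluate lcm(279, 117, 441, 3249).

64158003

279 = 3² · 31; 117 = 3² · 13; 441 = 3² · 7²; 3249 = 3² · 19²
lcm takes max exponent of each prime: 3² · 7² · 13 · 19² · 31 = 64158003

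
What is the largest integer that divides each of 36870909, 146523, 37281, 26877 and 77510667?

36870909 = 3 · 17² · 23 · 43²; 146523 = 3 · 13² · 17²; 37281 = 3 · 17² · 43; 26877 = 3 · 17² · 31; 77510667 = 3 · 13² · 17² · 23²
gcd takes min exponent of each prime: 3 · 17² = 867

867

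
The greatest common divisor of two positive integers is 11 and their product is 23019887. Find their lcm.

2092717

Since gcd(a,b)·lcm(a,b) = ab, lcm = 23019887/11 = 2092717.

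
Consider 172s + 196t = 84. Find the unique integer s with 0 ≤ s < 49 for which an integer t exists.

21

gcd(172, 196) = 4 (Euclid: 196 = 1·172 + 24; 172 = 7·24 + 4; 24 = 6·4 + 0), and 4 | 84.
Extended Euclid: 172·(8) + 196·(-7) = 4. Scale by 21: s₀ = 168.
General solution s = s₀ + 49k; reducing mod 49 gives s = 21 (and t = -18).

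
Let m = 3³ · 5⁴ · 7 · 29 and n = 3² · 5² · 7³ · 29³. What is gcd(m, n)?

45675

min exponent per shared prime: 3² · 5² · 7 · 29 = 45675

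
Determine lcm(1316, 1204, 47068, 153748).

lcm(1316, 1204) = 1316·1204/gcd = 1584464/28 = 56588
lcm(56588, 47068) = 56588·47068/gcd = 2663483984/28 = 95124428
lcm(95124428, 153748) = 95124428·153748/gcd = 14625190556144/28 = 522328234148

522328234148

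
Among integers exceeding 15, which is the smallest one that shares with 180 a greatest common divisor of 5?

25

gcd(t, 180) = 5 forces 5 | t; write t = 5s. Then gcd(5s, 5·36) = 5·gcd(s, 36), so need gcd(s, 36) = 1.
5s > 15 gives s ≥ 4. The least s ≥ 4 coprime to 36 is 5, so t = 5·5 = 25.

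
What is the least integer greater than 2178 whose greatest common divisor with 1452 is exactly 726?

Multiples of 726 above 2178: 726·4, 726·5, … . Need the cofactor coprime to 1452/726 = 2.
Checking s = 4, 5, … the first with gcd(s, 2) = 1 is s = 5, giving 3630.

3630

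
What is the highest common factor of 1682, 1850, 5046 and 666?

2

gcd(1682, 1850): 1850 = 1·1682 + 168; 1682 = 10·168 + 2; 168 = 84·2 + 0 → 2
gcd(2, 5046): 5046 = 2523·2 + 0 → 2
gcd(2, 666): 666 = 333·2 + 0 → 2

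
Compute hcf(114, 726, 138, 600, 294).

gcd(114, 726): 726 = 6·114 + 42; 114 = 2·42 + 30; 42 = 1·30 + 12; 30 = 2·12 + 6; 12 = 2·6 + 0 → 6
gcd(6, 138): 138 = 23·6 + 0 → 6
gcd(6, 600): 600 = 100·6 + 0 → 6
gcd(6, 294): 294 = 49·6 + 0 → 6

6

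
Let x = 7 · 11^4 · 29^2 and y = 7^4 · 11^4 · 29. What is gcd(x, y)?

2972123

min exponent per shared prime: 7 · 11^4 · 29 = 2972123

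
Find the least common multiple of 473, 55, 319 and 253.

lcm(473, 55) = 473·55/gcd = 26015/11 = 2365
lcm(2365, 319) = 2365·319/gcd = 754435/11 = 68585
lcm(68585, 253) = 68585·253/gcd = 17352005/11 = 1577455

1577455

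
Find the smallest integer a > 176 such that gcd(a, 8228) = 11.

209

Multiples of 11 above 176: 11·17, 11·18, … . Need the cofactor coprime to 8228/11 = 748.
Checking s = 17, 18, … the first with gcd(s, 748) = 1 is s = 19, giving 209.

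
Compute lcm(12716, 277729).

gcd first: 277729 = 21·12716 + 10693; 12716 = 1·10693 + 2023; 10693 = 5·2023 + 578; 2023 = 3·578 + 289; 578 = 2·289 + 0 → gcd = 289
lcm = 12716·277729/gcd = 3531601964/289 = 12220076

12220076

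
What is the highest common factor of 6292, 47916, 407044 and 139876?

484

gcd(6292, 47916): 47916 = 7·6292 + 3872; 6292 = 1·3872 + 2420; 3872 = 1·2420 + 1452; 2420 = 1·1452 + 968; 1452 = 1·968 + 484; 968 = 2·484 + 0 → 484
gcd(484, 407044): 407044 = 841·484 + 0 → 484
gcd(484, 139876): 139876 = 289·484 + 0 → 484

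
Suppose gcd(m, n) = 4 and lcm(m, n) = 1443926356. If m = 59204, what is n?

97556

Using mn = gcd(m,n)·lcm(m,n) = 4·1443926356 = 5775705424, we get n = 5775705424/59204 = 97556.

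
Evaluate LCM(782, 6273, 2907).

5482602

lcm(782, 6273) = 782·6273/gcd = 4905486/17 = 288558
lcm(288558, 2907) = 288558·2907/gcd = 838838106/153 = 5482602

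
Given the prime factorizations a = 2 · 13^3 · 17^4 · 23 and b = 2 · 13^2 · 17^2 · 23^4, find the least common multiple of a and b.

max exponent per prime: 2 · 13^3 · 17^4 · 23^4 = 102699205107434

102699205107434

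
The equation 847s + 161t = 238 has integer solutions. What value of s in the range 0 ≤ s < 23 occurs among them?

Euclid: 847 = 5·161 + 42; 161 = 3·42 + 35; 42 = 1·35 + 7; 35 = 5·7 + 0 → gcd = 7; 238 = 7·34.
Back-substitution yields 847·(4) + 161·(-21) = 7, so one solution is s = 4·34 = 136, t = -21·34 = -714.
Solutions in s differ by 161/7 = 23; the one in [0, 23) is 136 mod 23 = 21.

21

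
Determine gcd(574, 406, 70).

14

gcd(574, 406): 574 = 1·406 + 168; 406 = 2·168 + 70; 168 = 2·70 + 28; 70 = 2·28 + 14; 28 = 2·14 + 0 → 14
gcd(14, 70): 70 = 5·14 + 0 → 14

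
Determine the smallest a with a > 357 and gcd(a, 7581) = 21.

Multiples of 21 above 357: 21·18, 21·19, … . Need the cofactor coprime to 7581/21 = 361.
Checking s = 18, 19, … the first with gcd(s, 361) = 1 is s = 18, giving 378.

378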